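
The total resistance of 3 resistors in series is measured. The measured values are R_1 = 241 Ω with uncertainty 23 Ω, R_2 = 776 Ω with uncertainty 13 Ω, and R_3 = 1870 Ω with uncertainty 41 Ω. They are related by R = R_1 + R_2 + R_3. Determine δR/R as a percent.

1.69%

Absolute uncertainties add in quadrature for a linear combination:
  (δR_1)² = 529;  (δR_2)² = 169;  (δR_3)² = 1680
δR = √(2380) = 48.8 Ω
R = 2890 Ω, so δR/R = 48.8/2890 = 0.0169.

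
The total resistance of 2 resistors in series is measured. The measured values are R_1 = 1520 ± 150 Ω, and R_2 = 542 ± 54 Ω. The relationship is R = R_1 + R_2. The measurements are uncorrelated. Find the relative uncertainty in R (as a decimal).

0.0773

Absolute uncertainties add in quadrature for a linear combination:
  (δR_1)² = 22500;  (δR_2)² = 2920
δR = √(25400) = 159 Ω
R = 2060 Ω, so δR/R = 159/2060 = 0.0773.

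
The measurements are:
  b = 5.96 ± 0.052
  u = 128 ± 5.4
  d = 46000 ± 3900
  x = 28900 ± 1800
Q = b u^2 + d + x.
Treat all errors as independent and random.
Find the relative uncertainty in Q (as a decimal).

0.0541

Let p = b·u^2 = 97600. δp/p = √((1·δb/b)² + (2·δu/u)²) = √(7.61e-05 + 0.00712) = 0.0848, so δp = 8280.
Q = p + d + x: δQ = √(δp² + δd² + δx²) = √(6.86e+07 + 1.52e+07 + 3.24e+06) = 9330
Q = 1.73e+05, so δQ/Q = 9330/1.73e+05 = 0.0541.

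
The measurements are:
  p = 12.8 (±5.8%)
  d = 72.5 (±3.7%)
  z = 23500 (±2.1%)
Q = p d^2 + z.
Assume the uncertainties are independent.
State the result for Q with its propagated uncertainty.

90800 ± 6340

Let w = p·d^2 = 67300. δw/w = √((1·δp/p)² + (2·δd/d)²) = √(0.00336 + 0.00548) = 0.0940, so δw = 6330.
Q = w + z: δQ = √(δw² + δz²) = √(4e+07 + 2.44e+05) = 6340
Q = 90800.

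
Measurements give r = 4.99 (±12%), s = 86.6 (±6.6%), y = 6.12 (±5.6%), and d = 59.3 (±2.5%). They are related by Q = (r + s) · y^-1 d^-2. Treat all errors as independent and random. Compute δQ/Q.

Let u = r + s = 91.6. δu = √(δr² + δs²) = √(0.359 + 32.7) = 5.75, so δu/u = 0.0627.
Q is then a monomial in u, y, d:
δQ/Q = √((δu/u)² + (-1·δy/y)² + (-2·δd/d)²) = √(0.00394 + 0.00314 + 0.00250) = 0.0978

0.0978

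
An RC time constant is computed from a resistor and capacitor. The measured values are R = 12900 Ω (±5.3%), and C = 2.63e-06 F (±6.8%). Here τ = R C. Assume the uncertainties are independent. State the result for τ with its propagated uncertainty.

0.0339 ± 0.00293 s

Products/powers → add relative errors in quadrature, weighted by exponent:
  (1·δR/R)² = (1×0.0530)² = 0.00281;  (1·δC/C)² = (1×0.0680)² = 0.00462
δτ/τ = √(0.00743) = 0.0862
τ = 0.0339 s, so δτ = 0.0862 × 0.0339 = 0.00293 s.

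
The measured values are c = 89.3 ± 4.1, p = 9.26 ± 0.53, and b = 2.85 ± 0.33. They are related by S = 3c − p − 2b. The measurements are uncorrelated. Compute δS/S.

0.0487

Sums and differences: (δS)² = Σ (cᵢ δxᵢ)².
  (3·δc)² = 151;  (δp)² = 0.281;  (2·δb)² = 0.436
δS = √(152) = 12.3
S = 253, so δS/S = 12.3/253 = 0.0487.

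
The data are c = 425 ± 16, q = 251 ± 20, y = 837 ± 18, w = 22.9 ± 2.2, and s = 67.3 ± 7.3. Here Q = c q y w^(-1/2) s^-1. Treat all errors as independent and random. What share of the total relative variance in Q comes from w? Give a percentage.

(δQ/Q)² = (1·δc/c)² + (1·δq/q)² + (1·δy/y)² + (−½·δw/w)² + (-1·δs/s)²
  c term: (1×0.0376)² = 0.00142
  q term: (1×0.0797)² = 0.00635
  y term: (1×0.0215)² = 0.000462
  w term: (-0.5×0.0961)² = 0.00231
  s term: (-1×0.108)² = 0.0118
Total = 0.0223. Share from w = 0.00231/0.0223 = 0.103.

10.3%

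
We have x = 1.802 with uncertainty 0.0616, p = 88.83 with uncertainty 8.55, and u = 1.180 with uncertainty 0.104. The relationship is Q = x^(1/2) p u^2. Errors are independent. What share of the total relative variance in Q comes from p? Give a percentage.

22.8%

(δQ/Q)² = (½·δx/x)² + (1·δp/p)² + (2·δu/u)²
  x term: (0.5×0.0342)² = 0.000292
  p term: (1×0.0963)² = 0.00926
  u term: (2×0.0881)² = 0.0311
Total = 0.0406. Share from p = 0.00926/0.0406 = 0.228.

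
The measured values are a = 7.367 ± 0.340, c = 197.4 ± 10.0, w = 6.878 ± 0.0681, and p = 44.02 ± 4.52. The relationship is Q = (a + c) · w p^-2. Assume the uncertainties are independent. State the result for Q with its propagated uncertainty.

Let u = a + c = 204.8. δu = √(δa² + δc²) = √(0.116 + 100) = 10.0, so δu/u = 0.0489.
Q is then a monomial in u, w, p:
δQ/Q = √((δu/u)² + (1·δw/w)² + (-2·δp/p)²) = √(0.00239 + 9.8e-05 + 0.0422) = 0.211
Q = 0.7268, so δQ = 0.211 × 0.7268 = 0.154.

0.7268 ± 0.154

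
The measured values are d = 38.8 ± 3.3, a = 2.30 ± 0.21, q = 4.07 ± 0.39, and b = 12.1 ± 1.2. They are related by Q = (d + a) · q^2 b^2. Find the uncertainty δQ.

Let u = d + a = 41.1. δu = √(δd² + δa²) = √(10.9 + 0.0441) = 3.31, so δu/u = 0.0805.
Q is then a monomial in u, q, b:
δQ/Q = √((δu/u)² + (2·δq/q)² + (2·δb/b)²) = √(0.00647 + 0.0367 + 0.0393) = 0.287
Q = 99700, so δQ = 0.287 × 99700 = 28600.

28600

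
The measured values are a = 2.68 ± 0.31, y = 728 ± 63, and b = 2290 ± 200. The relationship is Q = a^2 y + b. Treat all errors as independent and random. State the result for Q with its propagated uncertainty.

7520 ± 1310

Let p = a^2·y = 5230. δp/p = √((2·δa/a)² + (1·δy/y)²) = √(0.0535 + 0.00749) = 0.247, so δp = 1290.
Q = p + b: δQ = √(δp² + δb²) = √(1.67e+06 + 40000) = 1310
Q = 7520.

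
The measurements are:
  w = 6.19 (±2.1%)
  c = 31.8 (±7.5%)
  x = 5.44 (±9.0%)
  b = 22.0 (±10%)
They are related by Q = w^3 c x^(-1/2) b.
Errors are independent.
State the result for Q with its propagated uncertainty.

71100 ± 10500

Q is a product of powers, so relative uncertainties combine in quadrature:
  (3·δw/w)² = (3×0.0210)² = 0.00397;  (1·δc/c)² = (1×0.0750)² = 0.00562;  (−½·δx/x)² = (-0.5×0.0900)² = 0.00202;  (1·δb/b)² = (1×0.100)² = 0.0100
δQ/Q = √(0.0216) = 0.147
Q = 71100, so δQ = 0.147 × 71100 = 10500.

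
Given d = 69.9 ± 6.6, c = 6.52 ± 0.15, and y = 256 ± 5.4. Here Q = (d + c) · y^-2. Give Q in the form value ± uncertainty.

0.00117 ± 0.000112

Let u = d + c = 76.4. δu = √(δd² + δc²) = √(43.6 + 0.0225) = 6.60, so δu/u = 0.0864.
Q is then a monomial in u, y:
δQ/Q = √((δu/u)² + (-2·δy/y)²) = √(0.00746 + 0.00178) = 0.0961
Q = 0.00117, so δQ = 0.0961 × 0.00117 = 0.000112.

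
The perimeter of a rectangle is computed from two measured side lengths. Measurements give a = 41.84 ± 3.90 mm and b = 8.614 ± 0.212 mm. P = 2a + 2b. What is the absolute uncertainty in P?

7.81 mm

Sums and differences: (δP)² = Σ (cᵢ δxᵢ)².
  (2·δa)² = 60.8;  (2·δb)² = 0.180
δP = √(61.0) = 7.81 mm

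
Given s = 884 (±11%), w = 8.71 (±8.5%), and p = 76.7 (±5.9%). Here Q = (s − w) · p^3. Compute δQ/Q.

0.209

Let u = s − w = 875. δu = √(δs² + δw²) = √(9460 + 0.548) = 97.2, so δu/u = 0.111.
Q is then a monomial in u, p:
δQ/Q = √((δu/u)² + (3·δp/p)²) = √(0.0123 + 0.0313) = 0.209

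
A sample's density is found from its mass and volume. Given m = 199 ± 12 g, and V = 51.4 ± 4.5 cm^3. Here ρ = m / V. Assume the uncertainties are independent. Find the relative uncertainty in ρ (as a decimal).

0.106

Relative error in a monomial: (δρ/ρ)² = Σ (nᵢ · δxᵢ/xᵢ)².
  (1·δm/m)² = (1×0.0603)² = 0.00364;  (-1·δV/V)² = (-1×0.0875)² = 0.00766
δρ/ρ = √(0.0113) = 0.106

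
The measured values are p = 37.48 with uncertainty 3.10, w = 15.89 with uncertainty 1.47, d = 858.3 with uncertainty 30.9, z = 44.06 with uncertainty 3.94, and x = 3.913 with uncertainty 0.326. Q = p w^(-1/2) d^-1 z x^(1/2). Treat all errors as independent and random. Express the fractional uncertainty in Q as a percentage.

14.1%

Since Q is a product/quotient, work with relative uncertainties:
  (1·δp/p)² = (1×0.0827)² = 0.00684;  (−½·δw/w)² = (-0.5×0.0925)² = 0.00214;  (-1·δd/d)² = (-1×0.0360)² = 0.00130;  (1·δz/z)² = (1×0.0894)² = 0.00800;  (½·δx/x)² = (0.5×0.0833)² = 0.00174
δQ/Q = √(0.0200) = 0.141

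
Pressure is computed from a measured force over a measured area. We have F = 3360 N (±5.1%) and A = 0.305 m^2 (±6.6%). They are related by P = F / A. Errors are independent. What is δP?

919 Pa

Since P is a product/quotient, work with relative uncertainties:
  (1·δF/F)² = (1×0.0510)² = 0.00260;  (-1·δA/A)² = (-1×0.0660)² = 0.00436
δP/P = √(0.00696) = 0.0834
P = 11000 Pa, so δP = 0.0834 × 11000 = 919 Pa.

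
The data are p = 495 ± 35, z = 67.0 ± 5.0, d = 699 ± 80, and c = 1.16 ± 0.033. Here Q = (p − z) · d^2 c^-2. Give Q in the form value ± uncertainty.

(1.55 ± 0.388) × 10^8

Let u = p − z = 428. δu = √(δp² + δz²) = √(1220 + 25.0) = 35.4, so δu/u = 0.0826.
Q is then a monomial in u, d, c:
δQ/Q = √((δu/u)² + (2·δd/d)² + (-2·δc/c)²) = √(0.00682 + 0.0524 + 0.00324) = 0.250
Q = 1.55e+08, so δQ = 0.250 × 1.55e+08 = 3.88e+07.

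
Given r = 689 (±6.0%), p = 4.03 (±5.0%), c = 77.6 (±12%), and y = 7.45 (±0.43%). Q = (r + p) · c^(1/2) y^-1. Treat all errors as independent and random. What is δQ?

Let u = r + p = 693. δu = √(δr² + δp²) = √(1710 + 0.0406) = 41.3, so δu/u = 0.0597.
Q is then a monomial in u, c, y:
δQ/Q = √((δu/u)² + (½·δc/c)² + (-1·δy/y)²) = √(0.00356 + 0.00360 + 1.85e-05) = 0.0847
Q = 819, so δQ = 0.0847 × 819 = 69.4.

69.4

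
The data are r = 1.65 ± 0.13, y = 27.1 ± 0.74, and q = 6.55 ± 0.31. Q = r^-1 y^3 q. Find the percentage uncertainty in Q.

Relative error in a monomial: (δQ/Q)² = Σ (nᵢ · δxᵢ/xᵢ)².
  (-1·δr/r)² = (-1×0.0788)² = 0.00621;  (3·δy/y)² = (3×0.0273)² = 0.00671;  (1·δq/q)² = (1×0.0473)² = 0.00224
δQ/Q = √(0.0152) = 0.123

12.3%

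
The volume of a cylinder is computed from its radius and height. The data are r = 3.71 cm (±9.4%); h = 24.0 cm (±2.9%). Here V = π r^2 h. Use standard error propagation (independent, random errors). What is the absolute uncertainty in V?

For a monomial V ∝ r^2, h, fractional errors add in quadrature:
  (2·δr/r)² = (2×0.0940)² = 0.0353;  (1·δh/h)² = (1×0.0290)² = 0.000841
δV/V = √(0.0362) = 0.190
V = 1040 cm^3, so δV = 0.190 × 1040 = 197 cm^3.

197 cm^3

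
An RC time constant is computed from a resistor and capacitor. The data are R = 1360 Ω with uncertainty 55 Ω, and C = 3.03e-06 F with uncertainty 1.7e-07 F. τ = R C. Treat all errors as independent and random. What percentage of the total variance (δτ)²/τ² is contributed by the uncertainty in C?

65.8%

(δτ/τ)² = (1·δR/R)² + (1·δC/C)²
  R term: (1×0.0404)² = 0.00164
  C term: (1×0.0561)² = 0.00315
Total = 0.00478. Share from C = 0.00315/0.00478 = 0.658.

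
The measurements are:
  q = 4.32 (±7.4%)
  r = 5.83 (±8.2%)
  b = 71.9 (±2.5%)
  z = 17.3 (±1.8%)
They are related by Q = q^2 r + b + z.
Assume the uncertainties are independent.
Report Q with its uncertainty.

198 ± 18.5

Let p = q^2·r = 109. δp/p = √((2·δq/q)² + (1·δr/r)²) = √(0.0219 + 0.00672) = 0.169, so δp = 18.4.
Q = p + b + z: δQ = √(δp² + δb² + δz²) = √(339 + 3.23 + 0.0970) = 18.5
Q = 198.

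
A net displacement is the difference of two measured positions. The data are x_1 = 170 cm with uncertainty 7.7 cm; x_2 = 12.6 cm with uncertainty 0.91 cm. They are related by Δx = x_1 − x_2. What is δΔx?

7.75 cm

For a sum/difference, combine absolute errors in quadrature:
  (δx_1)² = 59.3;  (δx_2)² = 0.828
δΔx = √(60.1) = 7.75 cm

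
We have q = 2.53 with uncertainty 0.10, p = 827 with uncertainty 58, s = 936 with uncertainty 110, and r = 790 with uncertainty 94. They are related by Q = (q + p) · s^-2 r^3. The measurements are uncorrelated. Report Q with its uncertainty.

Let u = q + p = 830. δu = √(δq² + δp²) = √(0.0100 + 3360) = 58.0, so δu/u = 0.0699.
Q is then a monomial in u, s, r:
δQ/Q = √((δu/u)² + (-2·δs/s)² + (3·δr/r)²) = √(0.00489 + 0.0552 + 0.127) = 0.433
Q = 4.67e+05, so δQ = 0.433 × 4.67e+05 = 2.02e+05.

(4.67 ± 2.02) × 10^5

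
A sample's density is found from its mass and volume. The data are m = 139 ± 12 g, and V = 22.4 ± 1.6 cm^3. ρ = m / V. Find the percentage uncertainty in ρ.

11.2%

For a monomial ρ ∝ m, V^-1, fractional errors add in quadrature:
  (1·δm/m)² = (1×0.0863)² = 0.00745;  (-1·δV/V)² = (-1×0.0714)² = 0.00510
δρ/ρ = √(0.0126) = 0.112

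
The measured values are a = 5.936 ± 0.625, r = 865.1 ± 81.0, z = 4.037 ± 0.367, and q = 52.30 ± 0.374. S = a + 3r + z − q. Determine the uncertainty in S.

Each term contributes (cᵢ δxᵢ)² to (δS)²:
  (δa)² = 0.391;  (3·δr)² = 59000;  (δz)² = 0.135;  (δq)² = 0.140
δS = √(59000) = 243

243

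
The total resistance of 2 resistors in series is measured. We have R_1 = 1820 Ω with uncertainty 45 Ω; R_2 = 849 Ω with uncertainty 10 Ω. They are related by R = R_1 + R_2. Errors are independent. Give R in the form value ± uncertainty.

2670 ± 46.1 Ω

Absolute uncertainties add in quadrature for a linear combination:
  (δR_1)² = 2020;  (δR_2)² = 100
δR = √(2120) = 46.1 Ω
R = 2670 Ω.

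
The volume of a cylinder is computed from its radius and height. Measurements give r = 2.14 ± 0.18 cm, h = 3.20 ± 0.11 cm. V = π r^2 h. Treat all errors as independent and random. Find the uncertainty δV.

V is a product of powers, so relative uncertainties combine in quadrature:
  (2·δr/r)² = (2×0.0841)² = 0.0283;  (1·δh/h)² = (1×0.0344)² = 0.00118
δV/V = √(0.0295) = 0.172
V = 46.0 cm^3, so δV = 0.172 × 46.0 = 7.90 cm^3.

7.90 cm^3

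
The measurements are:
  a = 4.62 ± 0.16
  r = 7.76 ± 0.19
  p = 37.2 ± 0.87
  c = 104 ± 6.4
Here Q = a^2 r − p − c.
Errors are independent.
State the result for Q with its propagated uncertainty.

Let w = a^2·r = 166. δw/w = √((2·δa/a)² + (1·δr/r)²) = √(0.00480 + 0.000599) = 0.0735, so δw = 12.2.
Q = w − p − c: δQ = √(δw² + δp² + δc²) = √(148 + 0.757 + 41.0) = 13.8
Q = 24.4.

24.4 ± 13.8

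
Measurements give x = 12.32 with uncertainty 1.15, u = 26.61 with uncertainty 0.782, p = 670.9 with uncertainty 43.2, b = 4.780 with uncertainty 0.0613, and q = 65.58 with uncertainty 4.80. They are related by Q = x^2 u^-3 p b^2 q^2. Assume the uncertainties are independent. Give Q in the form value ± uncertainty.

(5.311 ± 1.39) × 10^5

Products/powers → add relative errors in quadrature, weighted by exponent:
  (2·δx/x)² = (2×0.0933)² = 0.0349;  (-3·δu/u)² = (-3×0.0294)² = 0.00777;  (1·δp/p)² = (1×0.0644)² = 0.00415;  (2·δb/b)² = (2×0.0128)² = 0.000658;  (2·δq/q)² = (2×0.0732)² = 0.0214
δQ/Q = √(0.0689) = 0.262
Q = 531100, so δQ = 0.262 × 531100 = 1.39e+05.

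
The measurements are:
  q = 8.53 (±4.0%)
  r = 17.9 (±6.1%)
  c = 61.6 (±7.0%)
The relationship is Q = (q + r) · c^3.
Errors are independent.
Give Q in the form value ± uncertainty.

(6.18 ± 1.32) × 10^6

Let u = q + r = 26.4. δu = √(δq² + δr²) = √(0.116 + 1.19) = 1.14, so δu/u = 0.0433.
Q is then a monomial in u, c:
δQ/Q = √((δu/u)² + (3·δc/c)²) = √(0.00187 + 0.0441) = 0.214
Q = 6.18e+06, so δQ = 0.214 × 6.18e+06 = 1.32e+06.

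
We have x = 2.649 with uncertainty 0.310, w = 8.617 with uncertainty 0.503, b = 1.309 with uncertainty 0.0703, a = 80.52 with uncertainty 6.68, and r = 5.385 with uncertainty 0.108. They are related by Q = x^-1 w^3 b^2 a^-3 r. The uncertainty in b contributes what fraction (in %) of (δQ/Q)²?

(δQ/Q)² = (-1·δx/x)² + (3·δw/w)² + (2·δb/b)² + (-3·δa/a)² + (1·δr/r)²
  x term: (-1×0.117)² = 0.0137
  w term: (3×0.0584)² = 0.0307
  b term: (2×0.0537)² = 0.0115
  a term: (-3×0.0830)² = 0.0619
  r term: (1×0.0201)² = 0.000402
Total = 0.118. Share from b = 0.0115/0.118 = 0.0976.

9.76%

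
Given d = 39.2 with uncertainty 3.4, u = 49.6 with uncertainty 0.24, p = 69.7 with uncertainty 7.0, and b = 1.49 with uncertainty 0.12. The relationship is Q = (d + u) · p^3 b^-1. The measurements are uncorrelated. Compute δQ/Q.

Let w = d + u = 88.8. δw = √(δd² + δu²) = √(11.6 + 0.0576) = 3.41, so δw/w = 0.0384.
Q is then a monomial in w, p, b:
δQ/Q = √((δw/w)² + (3·δp/p)² + (-1·δb/b)²) = √(0.00147 + 0.0908 + 0.00649) = 0.314

0.314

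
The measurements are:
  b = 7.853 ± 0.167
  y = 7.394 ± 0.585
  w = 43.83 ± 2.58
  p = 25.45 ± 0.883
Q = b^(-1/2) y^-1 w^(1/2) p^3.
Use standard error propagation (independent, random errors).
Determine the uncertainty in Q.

708

Relative error in a monomial: (δQ/Q)² = Σ (nᵢ · δxᵢ/xᵢ)².
  (−½·δb/b)² = (-0.5×0.0213)² = 0.000113;  (-1·δy/y)² = (-1×0.0791)² = 0.00626;  (½·δw/w)² = (0.5×0.0589)² = 0.000866;  (3·δp/p)² = (3×0.0347)² = 0.0108
δQ/Q = √(0.0181) = 0.134
Q = 5267, so δQ = 0.134 × 5267 = 708.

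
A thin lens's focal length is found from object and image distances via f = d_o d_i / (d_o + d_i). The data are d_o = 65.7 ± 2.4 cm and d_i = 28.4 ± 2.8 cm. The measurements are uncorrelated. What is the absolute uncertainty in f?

1.38 cm

∂f/∂d_o = (d_i/(d_o+d_i))² = 0.0911;  ∂f/∂d_i = (d_o/(d_o+d_i))² = 0.487
δf = √((∂f/∂d_o · δd_o)² + (∂f/∂d_i · δd_i)²) = √(0.0478 + 1.86) = 1.38 cm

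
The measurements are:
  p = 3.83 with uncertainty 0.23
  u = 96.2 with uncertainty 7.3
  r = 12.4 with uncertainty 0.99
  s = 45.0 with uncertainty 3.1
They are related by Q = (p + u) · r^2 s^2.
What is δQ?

6.95e+06

Let w = p + u = 100. δw = √(δp² + δu²) = √(0.0529 + 53.3) = 7.30, so δw/w = 0.0730.
Q is then a monomial in w, r, s:
δQ/Q = √((δw/w)² + (2·δr/r)² + (2·δs/s)²) = √(0.00533 + 0.0255 + 0.0190) = 0.223
Q = 3.11e+07, so δQ = 0.223 × 3.11e+07 = 6.95e+06.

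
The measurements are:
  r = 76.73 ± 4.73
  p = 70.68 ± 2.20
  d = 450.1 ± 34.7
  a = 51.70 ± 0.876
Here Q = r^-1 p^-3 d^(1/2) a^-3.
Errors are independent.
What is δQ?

Products/powers → add relative errors in quadrature, weighted by exponent:
  (-1·δr/r)² = (-1×0.0616)² = 0.00380;  (-3·δp/p)² = (-3×0.0311)² = 0.00872;  (½·δd/d)² = (0.5×0.0771)² = 0.00149;  (-3·δa/a)² = (-3×0.0169)² = 0.00258
δQ/Q = √(0.0166) = 0.129
Q = 5.667e-12, so δQ = 0.129 × 5.667e-12 = 7.3e-13.

7.3e-13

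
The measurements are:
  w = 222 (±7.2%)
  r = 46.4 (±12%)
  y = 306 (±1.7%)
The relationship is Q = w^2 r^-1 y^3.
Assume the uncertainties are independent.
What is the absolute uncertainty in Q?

5.91e+09

Relative error in a monomial: (δQ/Q)² = Σ (nᵢ · δxᵢ/xᵢ)².
  (2·δw/w)² = (2×0.0720)² = 0.0207;  (-1·δr/r)² = (-1×0.120)² = 0.0144;  (3·δy/y)² = (3×0.0170)² = 0.00260
δQ/Q = √(0.0377) = 0.194
Q = 3.04e+10, so δQ = 0.194 × 3.04e+10 = 5.91e+09.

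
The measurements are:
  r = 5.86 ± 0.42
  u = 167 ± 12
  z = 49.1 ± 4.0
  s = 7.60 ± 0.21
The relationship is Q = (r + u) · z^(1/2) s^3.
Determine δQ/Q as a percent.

Let w = r + u = 173. δw = √(δr² + δu²) = √(0.176 + 144) = 12.0, so δw/w = 0.0695.
Q is then a monomial in w, z, s:
δQ/Q = √((δw/w)² + (½·δz/z)² + (3·δs/s)²) = √(0.00483 + 0.00166 + 0.00687) = 0.116

11.6%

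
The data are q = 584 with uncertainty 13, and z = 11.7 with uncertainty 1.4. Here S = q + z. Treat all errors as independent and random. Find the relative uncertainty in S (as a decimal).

0.0219

For a sum/difference, combine absolute errors in quadrature:
  (δq)² = 169;  (δz)² = 1.96
δS = √(171) = 13.1
S = 596, so δS/S = 13.1/596 = 0.0219.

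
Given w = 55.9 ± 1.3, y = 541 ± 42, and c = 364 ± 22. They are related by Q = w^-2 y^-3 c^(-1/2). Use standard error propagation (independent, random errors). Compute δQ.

2.54e-14

Q is a product of powers, so relative uncertainties combine in quadrature:
  (-2·δw/w)² = (-2×0.0233)² = 0.00216;  (-3·δy/y)² = (-3×0.0776)² = 0.0542;  (−½·δc/c)² = (-0.5×0.0604)² = 0.000913
δQ/Q = √(0.0573) = 0.239
Q = 1.06e-13, so δQ = 0.239 × 1.06e-13 = 2.54e-14.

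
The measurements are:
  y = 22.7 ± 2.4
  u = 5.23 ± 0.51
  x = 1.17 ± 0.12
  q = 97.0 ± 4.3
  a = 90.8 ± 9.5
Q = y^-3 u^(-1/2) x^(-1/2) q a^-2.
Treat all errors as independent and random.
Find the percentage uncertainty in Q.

Since Q is a product/quotient, work with relative uncertainties:
  (-3·δy/y)² = (-3×0.106)² = 0.101;  (−½·δu/u)² = (-0.5×0.0975)² = 0.00238;  (−½·δx/x)² = (-0.5×0.103)² = 0.00263;  (1·δq/q)² = (1×0.0443)² = 0.00197;  (-2·δa/a)² = (-2×0.105)² = 0.0438
δQ/Q = √(0.151) = 0.389

38.9%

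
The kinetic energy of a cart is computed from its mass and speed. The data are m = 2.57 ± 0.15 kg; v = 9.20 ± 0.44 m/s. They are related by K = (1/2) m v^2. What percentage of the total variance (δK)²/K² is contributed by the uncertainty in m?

(δK/K)² = (1·δm/m)² + (2·δv/v)²
  m term: (1×0.0584)² = 0.00341
  v term: (2×0.0478)² = 0.00915
Total = 0.0126. Share from m = 0.00341/0.0126 = 0.271.

27.1%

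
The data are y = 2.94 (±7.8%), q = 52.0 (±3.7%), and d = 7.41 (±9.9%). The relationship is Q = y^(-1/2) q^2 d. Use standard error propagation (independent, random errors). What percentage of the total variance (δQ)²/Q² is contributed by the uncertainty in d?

58.3%

(δQ/Q)² = (−½·δy/y)² + (2·δq/q)² + (1·δd/d)²
  y term: (-0.5×0.0780)² = 0.00152
  q term: (2×0.0370)² = 0.00548
  d term: (1×0.0990)² = 0.00980
Total = 0.0168. Share from d = 0.00980/0.0168 = 0.583.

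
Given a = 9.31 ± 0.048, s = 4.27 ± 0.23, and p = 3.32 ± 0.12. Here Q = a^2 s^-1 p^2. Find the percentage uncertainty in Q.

Relative error in a monomial: (δQ/Q)² = Σ (nᵢ · δxᵢ/xᵢ)².
  (2·δa/a)² = (2×0.00516)² = 0.000106;  (-1·δs/s)² = (-1×0.0539)² = 0.00290;  (2·δp/p)² = (2×0.0361)² = 0.00523
δQ/Q = √(0.00823) = 0.0907

9.07%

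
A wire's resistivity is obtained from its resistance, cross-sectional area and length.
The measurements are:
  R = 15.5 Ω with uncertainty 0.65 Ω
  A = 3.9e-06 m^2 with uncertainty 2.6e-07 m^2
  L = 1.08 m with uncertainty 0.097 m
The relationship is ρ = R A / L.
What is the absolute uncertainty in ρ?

6.69e-06 Ω·m

For a monomial ρ ∝ R, A, L^-1, fractional errors add in quadrature:
  (1·δR/R)² = (1×0.0419)² = 0.00176;  (1·δA/A)² = (1×0.0667)² = 0.00444;  (-1·δL/L)² = (-1×0.0898)² = 0.00807
δρ/ρ = √(0.0143) = 0.119
ρ = 5.6e-05 Ω·m, so δρ = 0.119 × 5.6e-05 = 6.69e-06 Ω·m.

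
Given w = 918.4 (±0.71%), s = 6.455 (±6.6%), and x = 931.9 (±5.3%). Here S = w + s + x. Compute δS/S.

Absolute uncertainties add in quadrature for a linear combination:
  (δw)² = 42.5;  (δs)² = 0.182;  (δx)² = 2440
δS = √(2480) = 49.8
S = 1857, so δS/S = 49.8/1857 = 0.0268.

0.0268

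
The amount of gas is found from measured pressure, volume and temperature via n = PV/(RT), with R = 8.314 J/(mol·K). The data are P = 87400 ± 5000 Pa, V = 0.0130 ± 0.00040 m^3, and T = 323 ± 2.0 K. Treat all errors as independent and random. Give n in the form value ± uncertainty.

0.423 ± 0.0276 mol

Since n is a product/quotient, work with relative uncertainties:
  (1·δP/P)² = (1×0.0572)² = 0.00327;  (1·δV/V)² = (1×0.0308)² = 0.000947;  (-1·δT/T)² = (-1×0.00619)² = 3.83e-05
δn/n = √(0.00426) = 0.0653
n = 0.423 mol, so δn = 0.0653 × 0.423 = 0.0276 mol.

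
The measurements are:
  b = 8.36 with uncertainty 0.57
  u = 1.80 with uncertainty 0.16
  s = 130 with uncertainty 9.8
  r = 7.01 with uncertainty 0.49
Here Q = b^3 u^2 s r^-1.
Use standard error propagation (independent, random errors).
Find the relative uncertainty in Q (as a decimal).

Q is a product of powers, so relative uncertainties combine in quadrature:
  (3·δb/b)² = (3×0.0682)² = 0.0418;  (2·δu/u)² = (2×0.0889)² = 0.0316;  (1·δs/s)² = (1×0.0754)² = 0.00568;  (-1·δr/r)² = (-1×0.0699)² = 0.00489
δQ/Q = √(0.0840) = 0.290

0.290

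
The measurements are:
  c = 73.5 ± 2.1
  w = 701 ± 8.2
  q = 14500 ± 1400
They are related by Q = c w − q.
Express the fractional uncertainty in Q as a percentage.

Let p = c·w = 51500. δp/p = √((1·δc/c)² + (1·δw/w)²) = √(0.000816 + 0.000137) = 0.0309, so δp = 1590.
Q = p − q: δQ = √(δp² + δq²) = √(2.53e+06 + 1.96e+06) = 2120
Q = 37000, so δQ/Q = 2120/37000 = 0.0572.

5.72%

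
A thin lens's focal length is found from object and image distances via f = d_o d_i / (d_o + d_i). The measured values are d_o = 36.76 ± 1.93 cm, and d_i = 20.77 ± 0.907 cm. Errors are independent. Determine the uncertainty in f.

0.448 cm

∂f/∂d_o = (d_i/(d_o+d_i))² = 0.130;  ∂f/∂d_i = (d_o/(d_o+d_i))² = 0.408
δf = √((∂f/∂d_o · δd_o)² + (∂f/∂d_i · δd_i)²) = √(0.0633 + 0.137) = 0.448 cm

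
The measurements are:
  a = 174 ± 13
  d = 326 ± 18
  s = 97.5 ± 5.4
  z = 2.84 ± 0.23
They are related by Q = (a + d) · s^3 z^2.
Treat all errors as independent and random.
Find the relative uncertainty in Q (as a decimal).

Let u = a + d = 500. δu = √(δa² + δd²) = √(169 + 324) = 22.2, so δu/u = 0.0444.
Q is then a monomial in u, s, z:
δQ/Q = √((δu/u)² + (3·δs/s)² + (2·δz/z)²) = √(0.00197 + 0.0276 + 0.0262) = 0.236

0.236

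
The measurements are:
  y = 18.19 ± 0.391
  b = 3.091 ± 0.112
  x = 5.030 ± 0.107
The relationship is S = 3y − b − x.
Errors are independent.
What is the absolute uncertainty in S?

1.18

S is a linear combination, so absolute uncertainties add in quadrature:
  (3·δy)² = 1.38;  (δb)² = 0.0125;  (δx)² = 0.0114
δS = √(1.40) = 1.18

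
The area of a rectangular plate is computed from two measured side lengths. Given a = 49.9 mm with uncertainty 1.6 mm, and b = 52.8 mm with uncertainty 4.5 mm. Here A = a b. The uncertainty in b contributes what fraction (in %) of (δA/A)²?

87.6%

(δA/A)² = (1·δa/a)² + (1·δb/b)²
  a term: (1×0.0321)² = 0.00103
  b term: (1×0.0852)² = 0.00726
Total = 0.00829. Share from b = 0.00726/0.00829 = 0.876.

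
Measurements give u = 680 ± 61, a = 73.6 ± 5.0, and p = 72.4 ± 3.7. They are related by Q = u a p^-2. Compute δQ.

1.45

Each factor contributes (exponent × relative error)² to (δQ/Q)²:
  (1·δu/u)² = (1×0.0897)² = 0.00805;  (1·δa/a)² = (1×0.0679)² = 0.00462;  (-2·δp/p)² = (-2×0.0511)² = 0.0104
δQ/Q = √(0.0231) = 0.152
Q = 9.55, so δQ = 0.152 × 9.55 = 1.45.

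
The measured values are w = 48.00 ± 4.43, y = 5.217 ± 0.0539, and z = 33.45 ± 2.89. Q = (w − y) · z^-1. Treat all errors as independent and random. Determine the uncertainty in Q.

0.172

Let u = w − y = 42.78. δu = √(δw² + δy²) = √(19.6 + 0.00291) = 4.43, so δu/u = 0.104.
Q is then a monomial in u, z:
δQ/Q = √((δu/u)² + (-1·δz/z)²) = √(0.0107 + 0.00746) = 0.135
Q = 1.279, so δQ = 0.135 × 1.279 = 0.172.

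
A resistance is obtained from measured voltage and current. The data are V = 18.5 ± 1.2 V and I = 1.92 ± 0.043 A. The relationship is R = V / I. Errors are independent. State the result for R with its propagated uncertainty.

For a monomial R ∝ V, I^-1, fractional errors add in quadrature:
  (1·δV/V)² = (1×0.0649)² = 0.00421;  (-1·δI/I)² = (-1×0.0224)² = 0.000502
δR/R = √(0.00471) = 0.0686
R = 9.64 Ω, so δR = 0.0686 × 9.64 = 0.661 Ω.

9.64 ± 0.661 Ω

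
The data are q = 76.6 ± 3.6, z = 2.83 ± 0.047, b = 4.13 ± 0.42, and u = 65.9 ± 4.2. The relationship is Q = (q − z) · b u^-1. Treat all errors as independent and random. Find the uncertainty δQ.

Let w = q − z = 73.8. δw = √(δq² + δz²) = √(13.0 + 0.00221) = 3.60, so δw/w = 0.0488.
Q is then a monomial in w, b, u:
δQ/Q = √((δw/w)² + (1·δb/b)² + (-1·δu/u)²) = √(0.00238 + 0.0103 + 0.00406) = 0.130
Q = 4.62, so δQ = 0.130 × 4.62 = 0.599.

0.599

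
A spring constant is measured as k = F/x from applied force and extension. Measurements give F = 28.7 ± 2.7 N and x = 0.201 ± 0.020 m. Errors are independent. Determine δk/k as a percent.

Since k is a product/quotient, work with relative uncertainties:
  (1·δF/F)² = (1×0.0941)² = 0.00885;  (-1·δx/x)² = (-1×0.0995)² = 0.00990
δk/k = √(0.0188) = 0.137

13.7%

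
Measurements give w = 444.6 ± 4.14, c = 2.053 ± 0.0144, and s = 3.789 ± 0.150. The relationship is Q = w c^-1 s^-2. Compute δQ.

1.21

For a monomial Q ∝ w, c^-1, s^-2, fractional errors add in quadrature:
  (1·δw/w)² = (1×0.00931)² = 8.67e-05;  (-1·δc/c)² = (-1×0.00701)² = 4.92e-05;  (-2·δs/s)² = (-2×0.0396)² = 0.00627
δQ/Q = √(0.00640) = 0.0800
Q = 15.08, so δQ = 0.0800 × 15.08 = 1.21.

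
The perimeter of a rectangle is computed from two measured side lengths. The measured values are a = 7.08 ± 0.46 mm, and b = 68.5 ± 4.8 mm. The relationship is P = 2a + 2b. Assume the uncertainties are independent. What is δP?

Each term contributes (cᵢ δxᵢ)² to (δP)²:
  (2·δa)² = 0.846;  (2·δb)² = 92.2
δP = √(93.0) = 9.64 mm

9.64 mm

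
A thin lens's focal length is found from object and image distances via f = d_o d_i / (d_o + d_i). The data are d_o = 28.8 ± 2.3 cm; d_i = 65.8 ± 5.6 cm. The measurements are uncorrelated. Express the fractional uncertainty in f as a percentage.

6.13%

∂f/∂d_o = (d_i/(d_o+d_i))² = 0.484;  ∂f/∂d_i = (d_o/(d_o+d_i))² = 0.0927
δf = √((∂f/∂d_o · δd_o)² + (∂f/∂d_i · δd_i)²) = √(1.24 + 0.269) = 1.23 cm
f = 20.0 cm, so δf/f = 1.23/20.0 = 0.0613.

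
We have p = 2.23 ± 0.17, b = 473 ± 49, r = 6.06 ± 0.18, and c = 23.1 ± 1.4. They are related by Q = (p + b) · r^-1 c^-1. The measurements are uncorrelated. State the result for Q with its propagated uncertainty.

3.39 ± 0.418

Let u = p + b = 475. δu = √(δp² + δb²) = √(0.0289 + 2400) = 49.0, so δu/u = 0.103.
Q is then a monomial in u, r, c:
δQ/Q = √((δu/u)² + (-1·δr/r)² + (-1·δc/c)²) = √(0.0106 + 0.000882 + 0.00367) = 0.123
Q = 3.39, so δQ = 0.123 × 3.39 = 0.418.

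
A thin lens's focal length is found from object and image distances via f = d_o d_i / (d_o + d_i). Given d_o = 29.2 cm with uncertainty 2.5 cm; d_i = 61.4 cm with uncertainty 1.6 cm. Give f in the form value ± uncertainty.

∂f/∂d_o = (d_i/(d_o+d_i))² = 0.459;  ∂f/∂d_i = (d_o/(d_o+d_i))² = 0.104
δf = √((∂f/∂d_o · δd_o)² + (∂f/∂d_i · δd_i)²) = √(1.32 + 0.0276) = 1.16 cm
f = 19.8 cm.

19.8 ± 1.16 cm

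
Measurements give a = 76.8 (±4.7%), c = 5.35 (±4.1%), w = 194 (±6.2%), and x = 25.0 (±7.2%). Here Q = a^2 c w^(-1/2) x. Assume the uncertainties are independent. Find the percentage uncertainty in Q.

Products/powers → add relative errors in quadrature, weighted by exponent:
  (2·δa/a)² = (2×0.0470)² = 0.00884;  (1·δc/c)² = (1×0.0410)² = 0.00168;  (−½·δw/w)² = (-0.5×0.0620)² = 0.000961;  (1·δx/x)² = (1×0.0720)² = 0.00518
δQ/Q = √(0.0167) = 0.129

12.9%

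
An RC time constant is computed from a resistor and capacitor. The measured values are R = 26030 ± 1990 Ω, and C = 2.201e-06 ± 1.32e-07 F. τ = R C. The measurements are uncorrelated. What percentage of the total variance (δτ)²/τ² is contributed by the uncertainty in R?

61.9%

(δτ/τ)² = (1·δR/R)² + (1·δC/C)²
  R term: (1×0.0765)² = 0.00584
  C term: (1×0.0600)² = 0.00360
Total = 0.00944. Share from R = 0.00584/0.00944 = 0.619.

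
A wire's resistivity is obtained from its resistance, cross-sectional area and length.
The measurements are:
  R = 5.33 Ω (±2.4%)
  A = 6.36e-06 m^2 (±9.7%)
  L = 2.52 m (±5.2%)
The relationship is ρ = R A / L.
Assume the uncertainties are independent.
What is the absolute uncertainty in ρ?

1.52e-06 Ω·m

Products/powers → add relative errors in quadrature, weighted by exponent:
  (1·δR/R)² = (1×0.0240)² = 0.000576;  (1·δA/A)² = (1×0.0970)² = 0.00941;  (-1·δL/L)² = (-1×0.0520)² = 0.00270
δρ/ρ = √(0.0127) = 0.113
ρ = 1.35e-05 Ω·m, so δρ = 0.113 × 1.35e-05 = 1.52e-06 Ω·m.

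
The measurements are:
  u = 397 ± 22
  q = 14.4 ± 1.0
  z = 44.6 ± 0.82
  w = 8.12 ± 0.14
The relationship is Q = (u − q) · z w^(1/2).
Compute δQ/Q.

0.0610

Let h = u − q = 383. δh = √(δu² + δq²) = √(484 + 1.00) = 22.0, so δh/h = 0.0576.
Q is then a monomial in h, z, w:
δQ/Q = √((δh/h)² + (1·δz/z)² + (½·δw/w)²) = √(0.00331 + 0.000338 + 7.43e-05) = 0.0610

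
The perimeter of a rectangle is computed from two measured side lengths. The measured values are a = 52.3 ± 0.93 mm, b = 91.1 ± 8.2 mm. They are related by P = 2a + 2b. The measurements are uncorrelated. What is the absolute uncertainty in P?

16.5 mm

Absolute uncertainties add in quadrature for a linear combination:
  (2·δa)² = 3.46;  (2·δb)² = 269
δP = √(272) = 16.5 mm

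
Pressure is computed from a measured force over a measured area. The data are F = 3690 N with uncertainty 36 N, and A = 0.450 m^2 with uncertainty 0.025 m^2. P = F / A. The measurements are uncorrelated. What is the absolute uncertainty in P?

463 Pa

For a monomial P ∝ F, A^-1, fractional errors add in quadrature:
  (1·δF/F)² = (1×0.00976)² = 9.52e-05;  (-1·δA/A)² = (-1×0.0556)² = 0.00309
δP/P = √(0.00318) = 0.0564
P = 8200 Pa, so δP = 0.0564 × 8200 = 463 Pa.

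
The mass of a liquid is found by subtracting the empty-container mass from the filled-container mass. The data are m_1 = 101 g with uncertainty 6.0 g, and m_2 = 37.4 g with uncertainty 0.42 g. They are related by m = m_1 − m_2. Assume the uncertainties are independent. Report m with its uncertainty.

63.6 ± 6.01 g

m is a linear combination, so absolute uncertainties add in quadrature:
  (δm_1)² = 36.0;  (δm_2)² = 0.176
δm = √(36.2) = 6.01 g
m = 63.6 g.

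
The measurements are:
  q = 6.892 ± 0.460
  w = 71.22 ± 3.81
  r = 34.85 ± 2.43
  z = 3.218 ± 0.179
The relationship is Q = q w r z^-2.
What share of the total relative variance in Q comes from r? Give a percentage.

(δQ/Q)² = (1·δq/q)² + (1·δw/w)² + (1·δr/r)² + (-2·δz/z)²
  q term: (1×0.0667)² = 0.00445
  w term: (1×0.0535)² = 0.00286
  r term: (1×0.0697)² = 0.00486
  z term: (-2×0.0556)² = 0.0124
Total = 0.0246. Share from r = 0.00486/0.0246 = 0.198.

19.8%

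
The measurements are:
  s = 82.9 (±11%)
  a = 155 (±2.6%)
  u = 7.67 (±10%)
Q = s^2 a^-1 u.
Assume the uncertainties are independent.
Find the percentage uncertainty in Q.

Relative error in a monomial: (δQ/Q)² = Σ (nᵢ · δxᵢ/xᵢ)².
  (2·δs/s)² = (2×0.110)² = 0.0484;  (-1·δa/a)² = (-1×0.0260)² = 0.000676;  (1·δu/u)² = (1×0.100)² = 0.0100
δQ/Q = √(0.0591) = 0.243

24.3%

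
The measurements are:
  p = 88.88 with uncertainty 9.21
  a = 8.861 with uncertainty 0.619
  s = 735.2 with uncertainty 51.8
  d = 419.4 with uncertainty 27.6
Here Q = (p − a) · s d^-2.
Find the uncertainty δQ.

0.0631

Let u = p − a = 80.02. δu = √(δp² + δa²) = √(84.8 + 0.383) = 9.23, so δu/u = 0.115.
Q is then a monomial in u, s, d:
δQ/Q = √((δu/u)² + (1·δs/s)² + (-2·δd/d)²) = √(0.0133 + 0.00496 + 0.0173) = 0.189
Q = 0.3345, so δQ = 0.189 × 0.3345 = 0.0631.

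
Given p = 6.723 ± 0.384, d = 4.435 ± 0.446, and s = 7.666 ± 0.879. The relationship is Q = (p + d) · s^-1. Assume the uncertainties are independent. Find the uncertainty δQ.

Let u = p + d = 11.16. δu = √(δp² + δd²) = √(0.147 + 0.199) = 0.589, so δu/u = 0.0527.
Q is then a monomial in u, s:
δQ/Q = √((δu/u)² + (-1·δs/s)²) = √(0.00278 + 0.0131) = 0.126
Q = 1.456, so δQ = 0.126 × 1.456 = 0.184.

0.184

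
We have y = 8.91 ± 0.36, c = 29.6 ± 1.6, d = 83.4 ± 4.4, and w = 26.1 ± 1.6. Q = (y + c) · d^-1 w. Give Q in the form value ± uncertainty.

Let u = y + c = 38.5. δu = √(δy² + δc²) = √(0.130 + 2.56) = 1.64, so δu/u = 0.0426.
Q is then a monomial in u, d, w:
δQ/Q = √((δu/u)² + (-1·δd/d)² + (1·δw/w)²) = √(0.00181 + 0.00278 + 0.00376) = 0.0914
Q = 12.1, so δQ = 0.0914 × 12.1 = 1.10.

12.1 ± 1.10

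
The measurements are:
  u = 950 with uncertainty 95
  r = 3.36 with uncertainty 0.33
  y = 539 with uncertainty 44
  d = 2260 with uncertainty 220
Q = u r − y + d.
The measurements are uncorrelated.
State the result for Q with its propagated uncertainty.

Let p = u·r = 3190. δp/p = √((1·δu/u)² + (1·δr/r)²) = √(0.0100 + 0.00965) = 0.140, so δp = 447.
Q = p − y + d: δQ = √(δp² + δy² + δd²) = √(2e+05 + 1940 + 48400) = 501
Q = 4910.

4910 ± 501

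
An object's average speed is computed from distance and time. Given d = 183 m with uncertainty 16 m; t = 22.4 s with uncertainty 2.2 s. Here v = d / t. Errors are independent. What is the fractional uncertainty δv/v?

0.131

Each factor contributes (exponent × relative error)² to (δv/v)²:
  (1·δd/d)² = (1×0.0874)² = 0.00764;  (-1·δt/t)² = (-1×0.0982)² = 0.00965
δv/v = √(0.0173) = 0.131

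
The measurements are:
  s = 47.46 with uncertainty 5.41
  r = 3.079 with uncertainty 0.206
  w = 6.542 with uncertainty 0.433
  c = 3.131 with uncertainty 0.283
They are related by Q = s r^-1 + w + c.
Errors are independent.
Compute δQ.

Let p = s·r^-1 = 15.41. δp/p = √((1·δs/s)² + (-1·δr/r)²) = √(0.0130 + 0.00448) = 0.132, so δp = 2.04.
Q = p + w + c: δQ = √(δp² + δw² + δc²) = √(4.15 + 0.187 + 0.0801) = 2.10

2.10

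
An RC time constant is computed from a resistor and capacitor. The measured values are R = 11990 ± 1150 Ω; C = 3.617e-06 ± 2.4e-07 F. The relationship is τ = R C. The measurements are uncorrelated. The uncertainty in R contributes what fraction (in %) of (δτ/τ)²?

(δτ/τ)² = (1·δR/R)² + (1·δC/C)²
  R term: (1×0.0959)² = 0.00920
  C term: (1×0.0664)² = 0.00440
Total = 0.0136. Share from R = 0.00920/0.0136 = 0.676.

67.6%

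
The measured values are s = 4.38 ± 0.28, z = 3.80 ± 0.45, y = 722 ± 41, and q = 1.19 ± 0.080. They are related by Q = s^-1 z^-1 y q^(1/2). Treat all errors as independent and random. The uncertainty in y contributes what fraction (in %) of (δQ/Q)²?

14.4%

(δQ/Q)² = (-1·δs/s)² + (-1·δz/z)² + (1·δy/y)² + (½·δq/q)²
  s term: (-1×0.0639)² = 0.00409
  z term: (-1×0.118)² = 0.0140
  y term: (1×0.0568)² = 0.00322
  q term: (0.5×0.0672)² = 0.00113
Total = 0.0225. Share from y = 0.00322/0.0225 = 0.144.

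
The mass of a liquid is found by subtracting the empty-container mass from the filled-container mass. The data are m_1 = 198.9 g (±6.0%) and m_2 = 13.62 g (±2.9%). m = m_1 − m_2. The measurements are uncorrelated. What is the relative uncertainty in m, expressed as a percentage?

Absolute uncertainties add in quadrature for a linear combination:
  (δm_1)² = 142;  (δm_2)² = 0.156
δm = √(143) = 11.9 g
m = 185.3 g, so δm/m = 11.9/185.3 = 0.0644.

6.44%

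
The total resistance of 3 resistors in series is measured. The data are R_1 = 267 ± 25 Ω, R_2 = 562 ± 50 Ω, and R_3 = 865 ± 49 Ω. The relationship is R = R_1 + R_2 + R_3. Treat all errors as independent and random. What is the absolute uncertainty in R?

74.3 Ω

R is a linear combination, so absolute uncertainties add in quadrature:
  (δR_1)² = 625;  (δR_2)² = 2500;  (δR_3)² = 2400
δR = √(5530) = 74.3 Ω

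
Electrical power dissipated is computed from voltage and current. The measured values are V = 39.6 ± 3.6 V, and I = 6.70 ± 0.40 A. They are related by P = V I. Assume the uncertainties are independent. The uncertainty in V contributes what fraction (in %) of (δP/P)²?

69.9%

(δP/P)² = (1·δV/V)² + (1·δI/I)²
  V term: (1×0.0909)² = 0.00826
  I term: (1×0.0597)² = 0.00356
Total = 0.0118. Share from V = 0.00826/0.0118 = 0.699.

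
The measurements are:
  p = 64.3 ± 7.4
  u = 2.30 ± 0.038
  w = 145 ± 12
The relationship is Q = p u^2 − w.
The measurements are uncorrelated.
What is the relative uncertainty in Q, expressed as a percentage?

Let h = p·u^2 = 340. δh/h = √((1·δp/p)² + (2·δu/u)²) = √(0.0132 + 0.00109) = 0.120, so δh = 40.7.
Q = h − w: δQ = √(δh² + δw²) = √(1660 + 144) = 42.5
Q = 195, so δQ/Q = 42.5/195 = 0.218.

21.8%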